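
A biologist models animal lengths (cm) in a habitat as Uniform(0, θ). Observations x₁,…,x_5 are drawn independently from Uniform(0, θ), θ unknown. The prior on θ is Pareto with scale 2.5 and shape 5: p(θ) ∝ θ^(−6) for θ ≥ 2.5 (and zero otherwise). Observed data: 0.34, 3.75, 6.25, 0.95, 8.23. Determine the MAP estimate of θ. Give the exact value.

θ̂_MAP = 8.23

The Uniform(0, θ) likelihood is θ^(−n) for θ ≥ max(xᵢ), zero otherwise. Here max(xᵢ) = 8.23.
Posterior ∝ θ^(−6) · θ^(−5) = θ^(−11) on θ ≥ max(2.5, 8.23) = 8.23.
This density is strictly decreasing in θ, so the posterior mode lies at the lower boundary of the support.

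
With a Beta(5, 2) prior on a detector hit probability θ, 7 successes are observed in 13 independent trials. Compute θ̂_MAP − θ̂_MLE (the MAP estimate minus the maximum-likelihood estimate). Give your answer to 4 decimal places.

MAP − MLE = 0.0726

Posterior is Beta(12, 8); MAP = (12−1)/(20−2) = 11/18 ≈ 0.61111.
MLE ignores the prior: θ̂_MLE = k/n = 7/13 ≈ 0.53846.
Difference = 11/18 − 7/13 = 17/234 ≈ 0.0726.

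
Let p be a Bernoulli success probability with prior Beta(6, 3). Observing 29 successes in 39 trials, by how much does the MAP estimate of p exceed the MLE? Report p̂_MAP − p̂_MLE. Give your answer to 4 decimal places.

MAP − MLE = -0.0045

Posterior is Beta(35, 13); MAP = (35−1)/(48−2) = 34/46 ≈ 0.73913.
MLE ignores the prior: p̂_MLE = k/n = 29/39 ≈ 0.74359.
Difference = 34/46 − 29/39 = -4/897 ≈ -0.0045.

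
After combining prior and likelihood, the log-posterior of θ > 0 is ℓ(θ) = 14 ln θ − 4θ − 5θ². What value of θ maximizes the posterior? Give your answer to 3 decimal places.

ℓ'(θ) = 14/θ − 4 − 10θ. Setting this to zero and multiplying by θ: 10θ² + 4θ − 14 = 0.
θ = (−4 + √(4² + 4·10·14)) / (2·10) = (−4 + √576) / 20 = (−4 + 24)/20 = 1.
ℓ''(θ) = −14/θ² − 10 < 0, confirming a maximum.

θ̂_MAP = 1.000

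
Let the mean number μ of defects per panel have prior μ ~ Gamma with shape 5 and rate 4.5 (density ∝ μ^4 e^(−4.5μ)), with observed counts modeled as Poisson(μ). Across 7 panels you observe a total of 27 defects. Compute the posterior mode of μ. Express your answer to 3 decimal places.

μ̂_MAP = 2.696

Σxᵢ = 27, n = 7.
Posterior ∝ μ^4e^(−4.5μ) · μ^27e^(−7μ) = μ^31e^(−11.5μ), i.e. Gamma(shape=32, rate=11.5).
The mode of a Gamma(a, b) with a ≥ 1 (shape–rate) is (a−1)/b = 31/11.5 ≈ 2.696.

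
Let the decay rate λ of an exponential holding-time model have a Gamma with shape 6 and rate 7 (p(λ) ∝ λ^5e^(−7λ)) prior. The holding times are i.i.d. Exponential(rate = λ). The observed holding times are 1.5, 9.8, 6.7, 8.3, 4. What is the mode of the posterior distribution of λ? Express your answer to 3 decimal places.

λ̂_MAP = 0.268

The Exponential(rate=λ) likelihood is ∝ λ^n e^(−λΣtᵢ). Here n = 5 and Σtᵢ = 1.5 + 9.8 + 6.7 + 8.3 + 4 = 30.3.
Posterior ∝ λ^5e^(−7λ) · λ^5e^(−30.3λ) = λ^10e^(−37.3λ), i.e. Gamma(11, 37.3).
Mode = (a−1)/b = 10/37.3 ≈ 0.268.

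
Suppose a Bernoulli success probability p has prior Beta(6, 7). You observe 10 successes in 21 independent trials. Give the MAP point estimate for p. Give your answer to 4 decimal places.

p̂_MAP = 0.4688

Prior: Beta(6, 7).
Data: 10 successes in 21 trials. The binomial likelihood contributes p^10(1−p)^11, so the posterior is Beta(6+10, 7+11) = Beta(16, 18).
For Beta(a, b) with a, b > 1 the mode is (a−1)/(a+b−2) = 15/32 ≈ 0.4688.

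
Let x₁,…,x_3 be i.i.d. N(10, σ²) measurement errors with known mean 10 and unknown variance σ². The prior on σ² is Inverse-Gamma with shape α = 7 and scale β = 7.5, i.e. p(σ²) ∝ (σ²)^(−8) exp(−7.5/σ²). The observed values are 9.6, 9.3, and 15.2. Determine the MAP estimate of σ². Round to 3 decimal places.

σ̂²_MAP = 2.247

Sum of squared deviations about the known mean: SS = (9.6−10)² + (9.3−10)² + (15.2−10)² = 27.69.
The Normal likelihood contributes (σ²)^(−n/2) exp(−SS/(2σ²)), so the posterior is Inverse-Gamma(α + n/2, β + SS/2) = Inverse-Gamma(8.5, 21.345).
The mode of Inverse-Gamma(a, b) is b/(a+1) = 21.345/9.5 ≈ 2.247.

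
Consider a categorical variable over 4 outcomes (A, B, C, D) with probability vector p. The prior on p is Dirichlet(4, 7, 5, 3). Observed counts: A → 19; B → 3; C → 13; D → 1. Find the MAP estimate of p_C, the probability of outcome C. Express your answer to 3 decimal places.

The posterior is Dirichlet(αᵢ + nᵢ) = Dirichlet(23, 10, 18, 4).
For a Dirichlet(a₁,…,a_K) with all aᵢ > 1, the mode has j-th component (aⱼ − 1)/(Σaᵢ − K).
Here Σaᵢ = 55 and K = 4, so p_C = (18 − 1)/(55 − 4) = 17/51 ≈ 0.333.

MAP estimate of p_C = 0.333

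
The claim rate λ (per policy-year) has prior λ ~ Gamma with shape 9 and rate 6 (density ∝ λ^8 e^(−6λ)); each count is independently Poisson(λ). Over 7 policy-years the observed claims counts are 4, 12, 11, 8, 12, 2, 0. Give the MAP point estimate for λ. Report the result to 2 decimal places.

λ̂_MAP = 4.38

Σxᵢ = 4+12+11+8+12+2+0 = 49, with n = 7.
Posterior ∝ λ^8e^(−6λ) · λ^49e^(−7λ) = λ^57e^(−13λ), i.e. Gamma(shape=58, rate=13).
The mode of a Gamma(a, b) with a ≥ 1 (shape–rate) is (a−1)/b = 57/13 ≈ 4.38.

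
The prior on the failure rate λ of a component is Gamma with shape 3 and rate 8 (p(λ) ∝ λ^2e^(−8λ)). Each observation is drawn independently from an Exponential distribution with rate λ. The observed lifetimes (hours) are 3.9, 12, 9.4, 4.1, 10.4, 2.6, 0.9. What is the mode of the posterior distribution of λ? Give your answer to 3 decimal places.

λ̂_MAP = 0.175

The Exponential(rate=λ) likelihood is ∝ λ^n e^(−λΣtᵢ). Here n = 7 and Σtᵢ = 3.9 + 12 + 9.4 + 4.1 + 10.4 + 2.6 + 0.9 = 43.3.
Posterior ∝ λ^2e^(−8λ) · λ^7e^(−43.3λ) = λ^9e^(−51.3λ), i.e. Gamma(10, 51.3).
Mode = (a−1)/b = 9/51.3 ≈ 0.175.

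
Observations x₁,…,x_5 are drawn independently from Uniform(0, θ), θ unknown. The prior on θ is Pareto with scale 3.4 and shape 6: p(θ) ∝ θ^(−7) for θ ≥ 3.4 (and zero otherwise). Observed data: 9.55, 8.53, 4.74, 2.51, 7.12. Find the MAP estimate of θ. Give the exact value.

The Uniform(0, θ) likelihood is θ^(−n) for θ ≥ max(xᵢ), zero otherwise. Here max(xᵢ) = 9.55.
Posterior ∝ θ^(−7) · θ^(−5) = θ^(−12) on θ ≥ max(3.4, 9.55) = 9.55.
This density is strictly decreasing in θ, so the posterior mode lies at the lower boundary of the support.

θ̂_MAP = 9.55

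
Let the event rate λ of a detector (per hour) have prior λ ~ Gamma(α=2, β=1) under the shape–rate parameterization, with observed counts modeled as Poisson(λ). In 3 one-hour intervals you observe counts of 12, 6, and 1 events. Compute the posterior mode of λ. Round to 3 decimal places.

Σxᵢ = 12+6+1 = 19, with n = 3.
Posterior ∝ λe^(−1λ) · λ^19e^(−3λ) = λ^20e^(−4λ), i.e. Gamma(shape=21, rate=4).
The mode of a Gamma(a, b) with a ≥ 1 (shape–rate) is (a−1)/b = 20/4 ≈ 5.000.

λ̂_MAP = 5.000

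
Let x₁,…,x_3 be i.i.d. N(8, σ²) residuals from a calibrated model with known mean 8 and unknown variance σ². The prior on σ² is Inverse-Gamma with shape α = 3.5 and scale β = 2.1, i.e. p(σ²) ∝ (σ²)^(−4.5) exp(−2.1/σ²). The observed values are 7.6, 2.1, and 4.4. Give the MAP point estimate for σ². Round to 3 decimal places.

σ̂²_MAP = 4.344

Sum of squared deviations about the known mean: SS = (7.6−8)² + (2.1−8)² + (4.4−8)² = 47.93.
The Normal likelihood contributes (σ²)^(−n/2) exp(−SS/(2σ²)), so the posterior is Inverse-Gamma(α + n/2, β + SS/2) = Inverse-Gamma(5, 26.065).
The mode of Inverse-Gamma(a, b) is b/(a+1) = 26.065/6 ≈ 4.344.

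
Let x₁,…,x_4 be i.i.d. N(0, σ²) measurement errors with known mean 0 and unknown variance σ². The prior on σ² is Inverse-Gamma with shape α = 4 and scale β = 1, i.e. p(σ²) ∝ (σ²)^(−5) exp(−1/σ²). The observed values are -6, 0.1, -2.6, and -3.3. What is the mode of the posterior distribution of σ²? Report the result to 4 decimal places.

Sum of squared deviations about the known mean: SS = (-6−0)² + (0.1−0)² + (-2.6−0)² + (-3.3−0)² = 53.66.
The Normal likelihood contributes (σ²)^(−n/2) exp(−SS/(2σ²)), so the posterior is Inverse-Gamma(α + n/2, β + SS/2) = Inverse-Gamma(6, 27.83).
The mode of Inverse-Gamma(a, b) is b/(a+1) = 27.83/7 ≈ 3.9757.

σ̂²_MAP = 3.9757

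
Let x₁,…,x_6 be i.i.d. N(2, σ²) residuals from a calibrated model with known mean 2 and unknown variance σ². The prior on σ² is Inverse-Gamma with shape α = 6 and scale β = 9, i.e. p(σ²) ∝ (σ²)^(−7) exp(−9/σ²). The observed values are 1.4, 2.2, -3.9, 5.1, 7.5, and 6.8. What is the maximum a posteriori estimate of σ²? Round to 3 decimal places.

Sum of squared deviations about the known mean: SS = (1.4−2)² + (2.2−2)² + (-3.9−2)² + (5.1−2)² + (7.5−2)² + (6.8−2)² = 98.11.
The Normal likelihood contributes (σ²)^(−n/2) exp(−SS/(2σ²)), so the posterior is Inverse-Gamma(α + n/2, β + SS/2) = Inverse-Gamma(9, 58.055).
The mode of Inverse-Gamma(a, b) is b/(a+1) = 58.055/10 ≈ 5.806.

σ̂²_MAP = 5.806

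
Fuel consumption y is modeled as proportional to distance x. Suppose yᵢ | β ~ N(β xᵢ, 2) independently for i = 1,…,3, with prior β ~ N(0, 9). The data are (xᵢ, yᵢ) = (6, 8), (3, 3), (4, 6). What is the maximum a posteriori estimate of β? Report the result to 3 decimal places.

β̂_MAP = 1.323

log p(β | y) = −Σ(yᵢ − βxᵢ)²/(2·2) − β²/(2·9) + const.
Setting the derivative to zero: Σxᵢ(yᵢ − βxᵢ)/2 − β/9 = 0, so β = Σxᵢyᵢ / (Σxᵢ² + σ²/τ²).
Σxᵢyᵢ = 6·8 + 3·3 + 4·6 = 81; Σxᵢ² = 61; σ²/τ² = 2/9.
β̂_MAP = 81 / (61 + 2/9) = 81/(551/9) = 729/551 ≈ 1.323.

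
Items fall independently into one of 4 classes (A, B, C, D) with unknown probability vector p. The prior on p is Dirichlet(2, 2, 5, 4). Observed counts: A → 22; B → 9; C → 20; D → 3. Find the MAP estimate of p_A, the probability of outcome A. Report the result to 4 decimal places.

The posterior is Dirichlet(αᵢ + nᵢ) = Dirichlet(24, 11, 25, 7).
For a Dirichlet(a₁,…,a_K) with all aᵢ > 1, the mode has j-th component (aⱼ − 1)/(Σaᵢ − K).
Here Σaᵢ = 67 and K = 4, so p_A = (24 − 1)/(67 − 4) = 23/63 ≈ 0.3651.

MAP estimate of p_A = 0.3651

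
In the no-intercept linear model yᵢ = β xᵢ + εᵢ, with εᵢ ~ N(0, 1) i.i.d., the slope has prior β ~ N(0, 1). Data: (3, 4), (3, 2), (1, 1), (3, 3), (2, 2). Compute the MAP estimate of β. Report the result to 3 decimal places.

log p(β | y) = −Σ(yᵢ − βxᵢ)²/(2·1) − β²/(2·1) + const.
Setting the derivative to zero: Σxᵢ(yᵢ − βxᵢ)/1 − β/1 = 0, so β = Σxᵢyᵢ / (Σxᵢ² + σ²/τ²).
Σxᵢyᵢ = 3·4 + 3·2 + 1·1 + 3·3 + 2·2 = 32; Σxᵢ² = 32; σ²/τ² = 1.
β̂_MAP = 32 / (32 + 1) = 32/33 ≈ 0.970.

β̂_MAP = 0.970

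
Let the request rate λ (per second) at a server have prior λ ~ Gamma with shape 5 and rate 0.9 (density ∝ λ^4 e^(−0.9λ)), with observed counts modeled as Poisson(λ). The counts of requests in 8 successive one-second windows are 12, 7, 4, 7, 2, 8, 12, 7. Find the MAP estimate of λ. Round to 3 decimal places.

Σxᵢ = 12+7+4+7+2+8+12+7 = 59, with n = 8.
Posterior ∝ λ^4e^(−0.9λ) · λ^59e^(−8λ) = λ^63e^(−8.9λ), i.e. Gamma(shape=64, rate=8.9).
The mode of a Gamma(a, b) with a ≥ 1 (shape–rate) is (a−1)/b = 63/8.9 ≈ 7.079.

λ̂_MAP = 7.079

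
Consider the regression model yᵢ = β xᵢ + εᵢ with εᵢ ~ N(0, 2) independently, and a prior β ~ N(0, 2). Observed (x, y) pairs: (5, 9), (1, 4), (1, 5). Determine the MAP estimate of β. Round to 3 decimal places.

β̂_MAP = 1.929

log p(β | y) = −Σ(yᵢ − βxᵢ)²/(2·2) − β²/(2·2) + const.
Setting the derivative to zero: Σxᵢ(yᵢ − βxᵢ)/2 − β/2 = 0, so β = Σxᵢyᵢ / (Σxᵢ² + σ²/τ²).
Σxᵢyᵢ = 5·9 + 1·4 + 1·5 = 54; Σxᵢ² = 27; σ²/τ² = 1.
β̂_MAP = 54 / (27 + 1) = 54/28 ≈ 1.929.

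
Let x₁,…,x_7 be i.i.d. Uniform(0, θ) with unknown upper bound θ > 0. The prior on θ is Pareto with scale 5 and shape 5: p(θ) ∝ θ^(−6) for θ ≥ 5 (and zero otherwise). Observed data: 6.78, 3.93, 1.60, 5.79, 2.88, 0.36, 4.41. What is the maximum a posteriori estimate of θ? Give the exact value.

The Uniform(0, θ) likelihood is θ^(−n) for θ ≥ max(xᵢ), zero otherwise. Here max(xᵢ) = 6.78.
Posterior ∝ θ^(−6) · θ^(−7) = θ^(−13) on θ ≥ max(5, 6.78) = 6.78.
This density is strictly decreasing in θ, so the posterior mode lies at the lower boundary of the support.

θ̂_MAP = 6.78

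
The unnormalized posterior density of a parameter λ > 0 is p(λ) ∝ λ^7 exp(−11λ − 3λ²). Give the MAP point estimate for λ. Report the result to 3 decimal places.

λ̂_MAP = 0.500

ℓ'(λ) = 7/λ − 11 − 6λ. Setting this to zero and multiplying by λ: 6λ² + 11λ − 7 = 0.
λ = (−11 + √(11² + 4·6·7)) / (2·6) = (−11 + √289) / 12 = (−11 + 17)/12 = 1/2.
ℓ''(λ) = −7/λ² − 6 < 0, confirming a maximum.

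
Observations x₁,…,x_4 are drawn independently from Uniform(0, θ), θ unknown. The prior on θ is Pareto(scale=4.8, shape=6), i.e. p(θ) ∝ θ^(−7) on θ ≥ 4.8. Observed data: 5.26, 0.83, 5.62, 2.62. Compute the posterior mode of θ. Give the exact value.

The Uniform(0, θ) likelihood is θ^(−n) for θ ≥ max(xᵢ), zero otherwise. Here max(xᵢ) = 5.62.
Posterior ∝ θ^(−7) · θ^(−4) = θ^(−11) on θ ≥ max(4.8, 5.62) = 5.62.
This density is strictly decreasing in θ, so the posterior mode lies at the lower boundary of the support.

θ̂_MAP = 5.62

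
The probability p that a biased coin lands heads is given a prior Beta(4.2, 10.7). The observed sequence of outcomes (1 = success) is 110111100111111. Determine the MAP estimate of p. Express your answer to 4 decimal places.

Prior: Beta(4.2, 10.7).
Data: 12 successes in 15 trials (from the sequence). The binomial likelihood contributes p^12(1−p)^3, so the posterior is Beta(4.2+12, 10.7+3) = Beta(16.2, 13.7).
For Beta(a, b) with a, b > 1 the mode is (a−1)/(a+b−2) = 15.2/27.9 ≈ 0.5448.

p̂_MAP = 0.5448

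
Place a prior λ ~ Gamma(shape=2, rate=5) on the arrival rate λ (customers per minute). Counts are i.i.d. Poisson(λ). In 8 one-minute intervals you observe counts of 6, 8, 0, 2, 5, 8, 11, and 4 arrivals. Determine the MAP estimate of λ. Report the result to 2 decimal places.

λ̂_MAP = 3.46

Σxᵢ = 6+8+0+2+5+8+11+4 = 44, with n = 8.
Posterior ∝ λe^(−5λ) · λ^44e^(−8λ) = λ^45e^(−13λ), i.e. Gamma(shape=46, rate=13).
The mode of a Gamma(a, b) with a ≥ 1 (shape–rate) is (a−1)/b = 45/13 ≈ 3.46.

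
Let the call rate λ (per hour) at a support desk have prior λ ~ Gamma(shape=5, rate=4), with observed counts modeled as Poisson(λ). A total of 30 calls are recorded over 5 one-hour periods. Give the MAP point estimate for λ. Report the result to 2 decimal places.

Σxᵢ = 30, n = 5.
Posterior ∝ λ^4e^(−4λ) · λ^30e^(−5λ) = λ^34e^(−9λ), i.e. Gamma(shape=35, rate=9).
The mode of a Gamma(a, b) with a ≥ 1 (shape–rate) is (a−1)/b = 34/9 ≈ 3.78.

λ̂_MAP = 3.78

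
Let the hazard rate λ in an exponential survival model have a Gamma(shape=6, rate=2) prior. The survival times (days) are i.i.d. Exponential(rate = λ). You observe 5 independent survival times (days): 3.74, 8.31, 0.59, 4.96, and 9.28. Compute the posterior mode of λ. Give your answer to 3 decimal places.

The Exponential(rate=λ) likelihood is ∝ λ^n e^(−λΣtᵢ). Here n = 5 and Σtᵢ = 3.74 + 8.31 + 0.59 + 4.96 + 9.28 = 26.88.
Posterior ∝ λ^5e^(−2λ) · λ^5e^(−26.88λ) = λ^10e^(−28.88λ), i.e. Gamma(11, 28.88).
Mode = (a−1)/b = 10/28.88 ≈ 0.346.

λ̂_MAP = 0.346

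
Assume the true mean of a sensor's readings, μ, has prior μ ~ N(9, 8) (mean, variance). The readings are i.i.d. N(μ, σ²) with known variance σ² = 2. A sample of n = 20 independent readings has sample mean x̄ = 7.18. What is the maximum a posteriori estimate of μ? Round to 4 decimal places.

n = 20, x̄ = 7.18.
For a Normal prior and Normal likelihood with known variance, the posterior is Normal; its mode equals its mean, the precision-weighted average.
Prior precision 1/σ₀² = 1/8 = 0.125; data precision n/σ² = 20/2 = 10.
μ̂ = (0.125·9 + 10·7.18) / (0.125 + 10) = 72.925/10.125 = 2917/405 ≈ 7.2025.

μ̂_MAP = 7.2025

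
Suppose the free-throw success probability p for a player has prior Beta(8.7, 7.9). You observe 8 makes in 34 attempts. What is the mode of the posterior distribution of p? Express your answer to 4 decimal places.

Prior: Beta(8.7, 7.9).
Data: 8 successes in 34 trials. The binomial likelihood contributes p^8(1−p)^26, so the posterior is Beta(8.7+8, 7.9+26) = Beta(16.7, 33.9).
For Beta(a, b) with a, b > 1 the mode is (a−1)/(a+b−2) = 15.7/48.6 ≈ 0.3230.

p̂_MAP = 0.3230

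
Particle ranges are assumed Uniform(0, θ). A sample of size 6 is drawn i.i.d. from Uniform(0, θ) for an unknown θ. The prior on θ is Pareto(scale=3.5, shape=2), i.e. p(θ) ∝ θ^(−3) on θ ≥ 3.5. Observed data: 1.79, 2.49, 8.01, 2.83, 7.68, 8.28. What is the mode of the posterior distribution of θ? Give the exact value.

The Uniform(0, θ) likelihood is θ^(−n) for θ ≥ max(xᵢ), zero otherwise. Here max(xᵢ) = 8.28.
Posterior ∝ θ^(−3) · θ^(−6) = θ^(−9) on θ ≥ max(3.5, 8.28) = 8.28.
This density is strictly decreasing in θ, so the posterior mode lies at the lower boundary of the support.

θ̂_MAP = 8.28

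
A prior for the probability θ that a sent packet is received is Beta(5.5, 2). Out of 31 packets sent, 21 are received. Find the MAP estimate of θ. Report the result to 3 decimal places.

Prior: Beta(5.5, 2).
Data: 21 successes in 31 trials. The binomial likelihood contributes θ^21(1−θ)^10, so the posterior is Beta(5.5+21, 2+10) = Beta(26.5, 12).
For Beta(a, b) with a, b > 1 the mode is (a−1)/(a+b−2) = 25.5/36.5 ≈ 0.699.

θ̂_MAP = 0.699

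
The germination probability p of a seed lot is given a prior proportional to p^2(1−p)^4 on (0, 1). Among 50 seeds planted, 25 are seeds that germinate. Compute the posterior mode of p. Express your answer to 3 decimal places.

p̂_MAP = 0.482

The prior density ∝ p^2(1−p)^4 is the kernel of Beta(3, 5).
Data: 25 successes in 50 trials. The binomial likelihood contributes p^25(1−p)^25, so the posterior is Beta(3+25, 5+25) = Beta(28, 30).
For Beta(a, b) with a, b > 1 the mode is (a−1)/(a+b−2) = 27/56 ≈ 0.482.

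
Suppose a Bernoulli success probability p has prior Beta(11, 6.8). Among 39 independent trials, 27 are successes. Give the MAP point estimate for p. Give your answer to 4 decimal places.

p̂_MAP = 0.6752

Prior: Beta(11, 6.8).
Data: 27 successes in 39 trials. The binomial likelihood contributes p^27(1−p)^12, so the posterior is Beta(11+27, 6.8+12) = Beta(38, 18.8).
For Beta(a, b) with a, b > 1 the mode is (a−1)/(a+b−2) = 37/54.8 ≈ 0.6752.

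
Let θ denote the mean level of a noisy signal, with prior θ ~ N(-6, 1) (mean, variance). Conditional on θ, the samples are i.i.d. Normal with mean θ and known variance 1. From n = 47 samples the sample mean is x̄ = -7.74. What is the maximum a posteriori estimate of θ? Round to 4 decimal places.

θ̂_MAP = -7.7038

n = 47, x̄ = -7.74.
For a Normal prior and Normal likelihood with known variance, the posterior is Normal; its mode equals its mean, the precision-weighted average.
Prior precision 1/σ₀² = 1/1 = 1; data precision n/σ² = 47/1 = 47.
θ̂ = (1·(-6) + 47·(-7.74)) / (1 + 47) = (-369.78)/48 = -7.70375 ≈ -7.7038.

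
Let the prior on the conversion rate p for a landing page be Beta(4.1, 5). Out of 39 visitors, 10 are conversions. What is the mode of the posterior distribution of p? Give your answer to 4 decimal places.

p̂_MAP = 0.2842

Prior: Beta(4.1, 5).
Data: 10 successes in 39 trials. The binomial likelihood contributes p^10(1−p)^29, so the posterior is Beta(4.1+10, 5+29) = Beta(14.1, 34).
For Beta(a, b) with a, b > 1 the mode is (a−1)/(a+b−2) = 13.1/46.1 ≈ 0.2842.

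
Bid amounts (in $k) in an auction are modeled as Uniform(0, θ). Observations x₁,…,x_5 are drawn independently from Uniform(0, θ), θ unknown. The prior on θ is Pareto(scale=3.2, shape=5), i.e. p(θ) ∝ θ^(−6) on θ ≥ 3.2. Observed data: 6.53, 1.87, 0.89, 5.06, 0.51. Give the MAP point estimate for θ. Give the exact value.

θ̂_MAP = 6.53

The Uniform(0, θ) likelihood is θ^(−n) for θ ≥ max(xᵢ), zero otherwise. Here max(xᵢ) = 6.53.
Posterior ∝ θ^(−6) · θ^(−5) = θ^(−11) on θ ≥ max(3.2, 6.53) = 6.53.
This density is strictly decreasing in θ, so the posterior mode lies at the lower boundary of the support.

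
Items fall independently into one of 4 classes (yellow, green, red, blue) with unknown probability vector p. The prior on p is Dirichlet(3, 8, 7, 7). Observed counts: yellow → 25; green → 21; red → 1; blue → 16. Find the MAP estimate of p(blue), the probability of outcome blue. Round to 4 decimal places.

MAP estimate of p(blue) = 0.2619

The posterior is Dirichlet(αᵢ + nᵢ) = Dirichlet(28, 29, 8, 23).
For a Dirichlet(a₁,…,a_K) with all aᵢ > 1, the mode has j-th component (aⱼ − 1)/(Σaᵢ − K).
Here Σaᵢ = 88 and K = 4, so p(blue) = (23 − 1)/(88 − 4) = 22/84 ≈ 0.2619.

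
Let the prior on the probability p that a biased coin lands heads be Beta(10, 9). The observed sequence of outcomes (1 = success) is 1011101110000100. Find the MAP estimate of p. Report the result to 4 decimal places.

Prior: Beta(10, 9).
Data: 8 successes in 16 trials (from the sequence). The binomial likelihood contributes p^8(1−p)^8, so the posterior is Beta(10+8, 9+8) = Beta(18, 17).
For Beta(a, b) with a, b > 1 the mode is (a−1)/(a+b−2) = 17/33 ≈ 0.5152.

p̂_MAP = 0.5152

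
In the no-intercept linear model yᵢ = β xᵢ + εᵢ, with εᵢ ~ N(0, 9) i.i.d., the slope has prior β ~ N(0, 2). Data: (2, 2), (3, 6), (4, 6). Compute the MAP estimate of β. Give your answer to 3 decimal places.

log p(β | y) = −Σ(yᵢ − βxᵢ)²/(2·9) − β²/(2·2) + const.
Setting the derivative to zero: Σxᵢ(yᵢ − βxᵢ)/9 − β/2 = 0, so β = Σxᵢyᵢ / (Σxᵢ² + σ²/τ²).
Σxᵢyᵢ = 2·2 + 3·6 + 4·6 = 46; Σxᵢ² = 29; σ²/τ² = 4.5.
β̂_MAP = 46 / (29 + 4.5) = 46/33.5 ≈ 1.373.

β̂_MAP = 1.373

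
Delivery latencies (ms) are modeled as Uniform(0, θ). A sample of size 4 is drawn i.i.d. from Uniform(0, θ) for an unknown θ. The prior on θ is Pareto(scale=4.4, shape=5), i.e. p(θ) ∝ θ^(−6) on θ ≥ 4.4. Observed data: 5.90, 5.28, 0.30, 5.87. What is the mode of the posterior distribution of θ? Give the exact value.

The Uniform(0, θ) likelihood is θ^(−n) for θ ≥ max(xᵢ), zero otherwise. Here max(xᵢ) = 5.90.
Posterior ∝ θ^(−6) · θ^(−4) = θ^(−10) on θ ≥ max(4.4, 5.90) = 5.90.
This density is strictly decreasing in θ, so the posterior mode lies at the lower boundary of the support.

θ̂_MAP = 5.90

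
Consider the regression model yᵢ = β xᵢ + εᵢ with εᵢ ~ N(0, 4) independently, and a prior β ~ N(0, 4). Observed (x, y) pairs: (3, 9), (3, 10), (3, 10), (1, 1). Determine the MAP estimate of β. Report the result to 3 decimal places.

β̂_MAP = 3.034

log p(β | y) = −Σ(yᵢ − βxᵢ)²/(2·4) − β²/(2·4) + const.
Setting the derivative to zero: Σxᵢ(yᵢ − βxᵢ)/4 − β/4 = 0, so β = Σxᵢyᵢ / (Σxᵢ² + σ²/τ²).
Σxᵢyᵢ = 3·9 + 3·10 + 3·10 + 1·1 = 88; Σxᵢ² = 28; σ²/τ² = 1.
β̂_MAP = 88 / (28 + 1) = 88/29 ≈ 3.034.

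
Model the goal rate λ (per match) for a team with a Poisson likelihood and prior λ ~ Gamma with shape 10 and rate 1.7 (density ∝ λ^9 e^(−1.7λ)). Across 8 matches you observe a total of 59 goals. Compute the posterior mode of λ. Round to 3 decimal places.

λ̂_MAP = 7.010

Σxᵢ = 59, n = 8.
Posterior ∝ λ^9e^(−1.7λ) · λ^59e^(−8λ) = λ^68e^(−9.7λ), i.e. Gamma(shape=69, rate=9.7).
The mode of a Gamma(a, b) with a ≥ 1 (shape–rate) is (a−1)/b = 68/9.7 ≈ 7.010.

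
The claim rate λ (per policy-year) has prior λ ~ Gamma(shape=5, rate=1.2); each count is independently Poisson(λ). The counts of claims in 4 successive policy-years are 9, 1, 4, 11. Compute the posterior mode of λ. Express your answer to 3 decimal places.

Σxᵢ = 9+1+4+11 = 25, with n = 4.
Posterior ∝ λ^4e^(−1.2λ) · λ^25e^(−4λ) = λ^29e^(−5.2λ), i.e. Gamma(shape=30, rate=5.2).
The mode of a Gamma(a, b) with a ≥ 1 (shape–rate) is (a−1)/b = 29/5.2 ≈ 5.577.

λ̂_MAP = 5.577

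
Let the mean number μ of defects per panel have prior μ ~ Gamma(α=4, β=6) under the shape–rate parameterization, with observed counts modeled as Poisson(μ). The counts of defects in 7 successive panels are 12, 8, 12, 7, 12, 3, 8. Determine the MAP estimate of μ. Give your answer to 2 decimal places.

μ̂_MAP = 5.00

Σxᵢ = 12+8+12+7+12+3+8 = 62, with n = 7.
Posterior ∝ μ^3e^(−6μ) · μ^62e^(−7μ) = μ^65e^(−13μ), i.e. Gamma(shape=66, rate=13).
The mode of a Gamma(a, b) with a ≥ 1 (shape–rate) is (a−1)/b = 65/13 ≈ 5.00.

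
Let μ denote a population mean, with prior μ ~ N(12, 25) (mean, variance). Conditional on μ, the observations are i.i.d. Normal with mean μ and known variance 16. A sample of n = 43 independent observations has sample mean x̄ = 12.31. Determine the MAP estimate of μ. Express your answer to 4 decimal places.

n = 43, x̄ = 12.31.
For a Normal prior and Normal likelihood with known variance, the posterior is Normal; its mode equals its mean, the precision-weighted average.
Prior precision 1/σ₀² = 1/25 = 0.04; data precision n/σ² = 43/16 = 2.6875.
μ̂ = (0.04·12 + 2.6875·12.31) / (0.04 + 2.6875) = 33.563125/2.7275 = 53701/4364 ≈ 12.3055.

μ̂_MAP = 12.3055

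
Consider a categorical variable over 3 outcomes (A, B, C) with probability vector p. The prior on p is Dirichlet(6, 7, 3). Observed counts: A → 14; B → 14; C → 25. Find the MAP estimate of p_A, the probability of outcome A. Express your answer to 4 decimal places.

MAP estimate of p_A = 0.2879

The posterior is Dirichlet(αᵢ + nᵢ) = Dirichlet(20, 21, 28).
For a Dirichlet(a₁,…,a_K) with all aᵢ > 1, the mode has j-th component (aⱼ − 1)/(Σaᵢ − K).
Here Σaᵢ = 69 and K = 3, so p_A = (20 − 1)/(69 − 3) = 19/66 ≈ 0.2879.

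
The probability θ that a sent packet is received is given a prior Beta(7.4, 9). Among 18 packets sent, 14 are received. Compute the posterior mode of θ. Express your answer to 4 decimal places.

Prior: Beta(7.4, 9).
Data: 14 successes in 18 trials. The binomial likelihood contributes θ^14(1−θ)^4, so the posterior is Beta(7.4+14, 9+4) = Beta(21.4, 13).
For Beta(a, b) with a, b > 1 the mode is (a−1)/(a+b−2) = 20.4/32.4 ≈ 0.6296.

θ̂_MAP = 0.6296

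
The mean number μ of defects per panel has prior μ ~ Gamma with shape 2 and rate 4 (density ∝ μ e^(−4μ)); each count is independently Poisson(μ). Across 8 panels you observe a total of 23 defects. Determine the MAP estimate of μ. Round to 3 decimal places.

μ̂_MAP = 2.000

Σxᵢ = 23, n = 8.
Posterior ∝ μe^(−4μ) · μ^23e^(−8μ) = μ^24e^(−12μ), i.e. Gamma(shape=25, rate=12).
The mode of a Gamma(a, b) with a ≥ 1 (shape–rate) is (a−1)/b = 24/12 ≈ 2.000.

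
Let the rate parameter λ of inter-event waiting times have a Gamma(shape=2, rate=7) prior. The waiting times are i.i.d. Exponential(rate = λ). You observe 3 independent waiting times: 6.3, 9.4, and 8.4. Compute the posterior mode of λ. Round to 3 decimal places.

The Exponential(rate=λ) likelihood is ∝ λ^n e^(−λΣtᵢ). Here n = 3 and Σtᵢ = 6.3 + 9.4 + 8.4 = 24.1.
Posterior ∝ λe^(−7λ) · λ^3e^(−24.1λ) = λ^4e^(−31.1λ), i.e. Gamma(5, 31.1).
Mode = (a−1)/b = 4/31.1 ≈ 0.129.

λ̂_MAP = 0.129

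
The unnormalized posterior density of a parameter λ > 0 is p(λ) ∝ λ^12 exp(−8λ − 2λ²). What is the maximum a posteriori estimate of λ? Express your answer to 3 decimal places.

λ̂_MAP = 1.000

ℓ'(λ) = 12/λ − 8 − 4λ. Setting this to zero and multiplying by λ: 4λ² + 8λ − 12 = 0.
λ = (−8 + √(8² + 4·4·12)) / (2·4) = (−8 + √256) / 8 = (−8 + 16)/8 = 1.
ℓ''(λ) = −12/λ² − 4 < 0, confirming a maximum.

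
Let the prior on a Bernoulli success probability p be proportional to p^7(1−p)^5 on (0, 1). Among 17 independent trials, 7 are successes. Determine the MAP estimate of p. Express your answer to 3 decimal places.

The prior density ∝ p^7(1−p)^5 is the kernel of Beta(8, 6).
Data: 7 successes in 17 trials. The binomial likelihood contributes p^7(1−p)^10, so the posterior is Beta(8+7, 6+10) = Beta(15, 16).
For Beta(a, b) with a, b > 1 the mode is (a−1)/(a+b−2) = 14/29 ≈ 0.483.

p̂_MAP = 0.483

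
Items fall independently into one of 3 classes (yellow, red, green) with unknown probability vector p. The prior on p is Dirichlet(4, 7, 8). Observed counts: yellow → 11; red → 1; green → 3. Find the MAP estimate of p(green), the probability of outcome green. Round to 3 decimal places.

MAP estimate of p(green) = 0.323

The posterior is Dirichlet(αᵢ + nᵢ) = Dirichlet(15, 8, 11).
For a Dirichlet(a₁,…,a_K) with all aᵢ > 1, the mode has j-th component (aⱼ − 1)/(Σaᵢ − K).
Here Σaᵢ = 34 and K = 3, so p(green) = (11 − 1)/(34 − 3) = 10/31 ≈ 0.323.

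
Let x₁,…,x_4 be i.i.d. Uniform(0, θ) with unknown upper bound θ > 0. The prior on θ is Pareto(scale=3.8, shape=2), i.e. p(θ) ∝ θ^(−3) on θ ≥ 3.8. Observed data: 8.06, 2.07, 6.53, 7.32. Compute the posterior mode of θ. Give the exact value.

The Uniform(0, θ) likelihood is θ^(−n) for θ ≥ max(xᵢ), zero otherwise. Here max(xᵢ) = 8.06.
Posterior ∝ θ^(−3) · θ^(−4) = θ^(−7) on θ ≥ max(3.8, 8.06) = 8.06.
This density is strictly decreasing in θ, so the posterior mode lies at the lower boundary of the support.

θ̂_MAP = 8.06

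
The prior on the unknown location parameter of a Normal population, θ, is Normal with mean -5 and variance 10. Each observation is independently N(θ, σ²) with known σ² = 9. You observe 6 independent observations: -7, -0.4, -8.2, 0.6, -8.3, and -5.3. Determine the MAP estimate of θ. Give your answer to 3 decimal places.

θ̂_MAP = -4.797

n = 6; x̄ = ((-7) + (-0.4) + (-8.2) + 0.6 + (-8.3) + (-5.3))/6 = -28.6/6 = -143/30 ≈ -4.7667.
For a Normal prior and Normal likelihood with known variance, the posterior is Normal; its mode equals its mean, the precision-weighted average.
Prior precision 1/σ₀² = 1/10 = 0.1; data precision n/σ² = 6/9 = 2/3.
θ̂ = (0.1·(-5) + (2/3)·(-143/30)) / (0.1 + 2/3) = (-331/90)/(23/30) = -331/69 ≈ -4.797.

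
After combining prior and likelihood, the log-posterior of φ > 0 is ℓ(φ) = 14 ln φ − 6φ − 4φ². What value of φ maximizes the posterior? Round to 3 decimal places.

φ̂_MAP = 1.000

ℓ'(φ) = 14/φ − 6 − 8φ. Setting this to zero and multiplying by φ: 8φ² + 6φ − 14 = 0.
φ = (−6 + √(6² + 4·8·14)) / (2·8) = (−6 + √484) / 16 = (−6 + 22)/16 = 1.
ℓ''(φ) = −14/φ² − 8 < 0, confirming a maximum.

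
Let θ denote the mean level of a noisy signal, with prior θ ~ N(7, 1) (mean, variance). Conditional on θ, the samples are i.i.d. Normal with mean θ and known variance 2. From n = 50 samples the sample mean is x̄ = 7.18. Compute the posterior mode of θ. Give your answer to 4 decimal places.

n = 50, x̄ = 7.18.
For a Normal prior and Normal likelihood with known variance, the posterior is Normal; its mode equals its mean, the precision-weighted average.
Prior precision 1/σ₀² = 1/1 = 1; data precision n/σ² = 50/2 = 25.
θ̂ = (1·7 + 25·7.18) / (1 + 25) = 186.5/26 = 373/52 ≈ 7.1731.

θ̂_MAP = 7.1731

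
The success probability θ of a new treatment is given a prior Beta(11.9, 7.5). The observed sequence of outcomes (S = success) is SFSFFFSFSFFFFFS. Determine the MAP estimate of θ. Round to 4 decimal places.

Prior: Beta(11.9, 7.5).
Data: 5 successes in 15 trials (from the sequence). The binomial likelihood contributes θ^5(1−θ)^10, so the posterior is Beta(11.9+5, 7.5+10) = Beta(16.9, 17.5).
For Beta(a, b) with a, b > 1 the mode is (a−1)/(a+b−2) = 15.9/32.4 ≈ 0.4907.

θ̂_MAP = 0.4907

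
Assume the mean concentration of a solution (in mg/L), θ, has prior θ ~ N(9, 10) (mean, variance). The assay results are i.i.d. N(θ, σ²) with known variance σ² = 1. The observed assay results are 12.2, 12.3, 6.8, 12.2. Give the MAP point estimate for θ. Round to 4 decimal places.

θ̂_MAP = 10.8293

n = 4; x̄ = (12.2 + 12.3 + 6.8 + 12.2)/4 = 43.5/4 = 10.875.
For a Normal prior and Normal likelihood with known variance, the posterior is Normal; its mode equals its mean, the precision-weighted average.
Prior precision 1/σ₀² = 1/10 = 0.1; data precision n/σ² = 4/1 = 4.
θ̂ = (0.1·9 + 4·10.875) / (0.1 + 4) = 44.4/4.1 = 444/41 ≈ 10.8293.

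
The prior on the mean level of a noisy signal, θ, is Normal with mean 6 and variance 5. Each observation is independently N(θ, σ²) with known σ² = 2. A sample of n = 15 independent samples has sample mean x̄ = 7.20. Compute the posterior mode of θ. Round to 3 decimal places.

θ̂_MAP = 7.169

n = 15, x̄ = 7.20.
For a Normal prior and Normal likelihood with known variance, the posterior is Normal; its mode equals its mean, the precision-weighted average.
Prior precision 1/σ₀² = 1/5 = 0.2; data precision n/σ² = 15/2 = 7.5.
θ̂ = (0.2·6 + 7.5·7.2) / (0.2 + 7.5) = 55.2/7.7 = 552/77 ≈ 7.169.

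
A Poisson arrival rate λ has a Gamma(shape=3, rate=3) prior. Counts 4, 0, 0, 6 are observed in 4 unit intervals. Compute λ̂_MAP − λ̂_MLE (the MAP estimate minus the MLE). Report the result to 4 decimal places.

MAP − MLE = -0.7857

Σxᵢ = 10. Posterior is Gamma(13, 7); MAP = (13−1)/7 = 12/7 ≈ 1.71429.
MLE = x̄ = 10/4 ≈ 2.50000.
Difference = 12/7 − 10/4 = -11/14 ≈ -0.7857.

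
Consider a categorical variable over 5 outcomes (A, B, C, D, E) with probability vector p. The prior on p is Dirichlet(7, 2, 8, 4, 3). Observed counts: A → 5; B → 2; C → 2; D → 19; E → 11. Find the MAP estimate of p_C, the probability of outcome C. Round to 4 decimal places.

MAP estimate of p_C = 0.1552

The posterior is Dirichlet(αᵢ + nᵢ) = Dirichlet(12, 4, 10, 23, 14).
For a Dirichlet(a₁,…,a_K) with all aᵢ > 1, the mode has j-th component (aⱼ − 1)/(Σaᵢ − K).
Here Σaᵢ = 63 and K = 5, so p_C = (10 − 1)/(63 − 5) = 9/58 ≈ 0.1552.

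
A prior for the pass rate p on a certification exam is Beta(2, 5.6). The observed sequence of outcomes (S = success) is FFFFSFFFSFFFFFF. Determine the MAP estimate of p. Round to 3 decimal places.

p̂_MAP = 0.146

Prior: Beta(2, 5.6).
Data: 2 successes in 15 trials (from the sequence). The binomial likelihood contributes p^2(1−p)^13, so the posterior is Beta(2+2, 5.6+13) = Beta(4, 18.6).
For Beta(a, b) with a, b > 1 the mode is (a−1)/(a+b−2) = 3/20.6 ≈ 0.146.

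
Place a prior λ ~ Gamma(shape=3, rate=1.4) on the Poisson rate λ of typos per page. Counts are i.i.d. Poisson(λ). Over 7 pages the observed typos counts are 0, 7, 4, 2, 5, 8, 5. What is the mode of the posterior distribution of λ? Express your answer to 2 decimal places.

Σxᵢ = 0+7+4+2+5+8+5 = 31, with n = 7.
Posterior ∝ λ^2e^(−1.4λ) · λ^31e^(−7λ) = λ^33e^(−8.4λ), i.e. Gamma(shape=34, rate=8.4).
The mode of a Gamma(a, b) with a ≥ 1 (shape–rate) is (a−1)/b = 33/8.4 ≈ 3.93.

λ̂_MAP = 3.93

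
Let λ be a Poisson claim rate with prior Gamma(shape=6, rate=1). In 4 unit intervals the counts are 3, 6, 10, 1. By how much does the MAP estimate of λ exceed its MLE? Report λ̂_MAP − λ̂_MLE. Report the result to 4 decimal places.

MAP − MLE = 0.0000

Σxᵢ = 20. Posterior is Gamma(26, 5); MAP = (26−1)/5 = 25/5 ≈ 5.00000.
MLE = x̄ = 20/4 ≈ 5.00000.
Difference = 25/5 − 20/4 = 0 ≈ 0.0000.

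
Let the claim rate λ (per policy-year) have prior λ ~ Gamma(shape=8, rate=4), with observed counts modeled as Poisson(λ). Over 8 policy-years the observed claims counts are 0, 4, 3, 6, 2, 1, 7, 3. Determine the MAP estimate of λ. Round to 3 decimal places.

Σxᵢ = 0+4+3+6+2+1+7+3 = 26, with n = 8.
Posterior ∝ λ^7e^(−4λ) · λ^26e^(−8λ) = λ^33e^(−12λ), i.e. Gamma(shape=34, rate=12).
The mode of a Gamma(a, b) with a ≥ 1 (shape–rate) is (a−1)/b = 33/12 ≈ 2.750.

λ̂_MAP = 2.750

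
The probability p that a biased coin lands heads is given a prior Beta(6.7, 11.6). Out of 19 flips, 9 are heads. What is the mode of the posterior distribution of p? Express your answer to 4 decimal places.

Prior: Beta(6.7, 11.6).
Data: 9 successes in 19 trials. The binomial likelihood contributes p^9(1−p)^10, so the posterior is Beta(6.7+9, 11.6+10) = Beta(15.7, 21.6).
For Beta(a, b) with a, b > 1 the mode is (a−1)/(a+b−2) = 14.7/35.3 ≈ 0.4164.

p̂_MAP = 0.4164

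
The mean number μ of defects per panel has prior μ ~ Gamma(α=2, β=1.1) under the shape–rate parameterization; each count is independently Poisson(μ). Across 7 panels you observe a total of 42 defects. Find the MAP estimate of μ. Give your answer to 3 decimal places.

Σxᵢ = 42, n = 7.
Posterior ∝ μe^(−1.1μ) · μ^42e^(−7μ) = μ^43e^(−8.1μ), i.e. Gamma(shape=44, rate=8.1).
The mode of a Gamma(a, b) with a ≥ 1 (shape–rate) is (a−1)/b = 43/8.1 ≈ 5.309.

μ̂_MAP = 5.309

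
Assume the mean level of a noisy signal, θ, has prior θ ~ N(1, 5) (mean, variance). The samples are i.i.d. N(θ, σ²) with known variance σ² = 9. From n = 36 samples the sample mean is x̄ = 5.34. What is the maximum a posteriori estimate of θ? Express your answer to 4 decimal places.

θ̂_MAP = 5.1333

n = 36, x̄ = 5.34.
For a Normal prior and Normal likelihood with known variance, the posterior is Normal; its mode equals its mean, the precision-weighted average.
Prior precision 1/σ₀² = 1/5 = 0.2; data precision n/σ² = 36/9 = 4.
θ̂ = (0.2·1 + 4·5.34) / (0.2 + 4) = 21.56/4.2 = 77/15 ≈ 5.1333.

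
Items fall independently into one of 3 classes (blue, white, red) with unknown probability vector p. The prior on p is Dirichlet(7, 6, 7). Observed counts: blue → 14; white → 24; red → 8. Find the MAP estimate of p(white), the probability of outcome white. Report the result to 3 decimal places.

MAP estimate of p(white) = 0.460

The posterior is Dirichlet(αᵢ + nᵢ) = Dirichlet(21, 30, 15).
For a Dirichlet(a₁,…,a_K) with all aᵢ > 1, the mode has j-th component (aⱼ − 1)/(Σaᵢ − K).
Here Σaᵢ = 66 and K = 3, so p(white) = (30 − 1)/(66 − 3) = 29/63 ≈ 0.460.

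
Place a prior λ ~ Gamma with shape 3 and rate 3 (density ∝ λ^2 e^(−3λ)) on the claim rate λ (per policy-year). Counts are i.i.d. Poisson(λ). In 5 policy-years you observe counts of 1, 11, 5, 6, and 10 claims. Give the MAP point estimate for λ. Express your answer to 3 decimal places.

λ̂_MAP = 4.375

Σxᵢ = 1+11+5+6+10 = 33, with n = 5.
Posterior ∝ λ^2e^(−3λ) · λ^33e^(−5λ) = λ^35e^(−8λ), i.e. Gamma(shape=36, rate=8).
The mode of a Gamma(a, b) with a ≥ 1 (shape–rate) is (a−1)/b = 35/8 ≈ 4.375.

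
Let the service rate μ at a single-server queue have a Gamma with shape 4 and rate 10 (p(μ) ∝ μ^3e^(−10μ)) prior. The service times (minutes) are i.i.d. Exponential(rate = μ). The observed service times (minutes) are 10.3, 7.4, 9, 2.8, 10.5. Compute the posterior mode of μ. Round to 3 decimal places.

The Exponential(rate=μ) likelihood is ∝ μ^n e^(−μΣtᵢ). Here n = 5 and Σtᵢ = 10.3 + 7.4 + 9 + 2.8 + 10.5 = 40.
Posterior ∝ μ^3e^(−10μ) · μ^5e^(−40μ) = μ^8e^(−50μ), i.e. Gamma(9, 50).
Mode = (a−1)/b = 8/50 ≈ 0.160.

μ̂_MAP = 0.160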